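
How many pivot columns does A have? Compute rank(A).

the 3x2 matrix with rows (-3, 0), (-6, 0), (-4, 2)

rank(A) = 2

Row reduction:
R2 <- R2 - (2)*R1:  [ 0  0 ]
R3 <- R3 - (4/3)*R1:  [ 0  2 ]
R2 <-> R3   (pivot in column 2 was zero)
[ -3  0 ]
[  0  2 ]
[  0  0 ]
Row echelon form:
[ -3  0 ]
[  0  2 ]
[  0  0 ]
Nonzero rows / pivot columns: 2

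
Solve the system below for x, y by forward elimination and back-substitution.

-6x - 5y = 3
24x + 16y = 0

Forward elimination on [A|b]:
R2 <- R2 - (-4)*R1:  [  0  -4  12 ]
Row echelon form:
[ -6  -5  |   3 ]
[  0  -4  |  12 ]
Back-substitution:
y = (12) / -4 = -3
x = (3 - (-5)*(-3)) / -6 = 2

(2, -3)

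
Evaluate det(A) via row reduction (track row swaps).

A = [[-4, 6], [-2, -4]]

Forward elimination:
R2 <- R2 - (1/2)*R1:  [  0  -7 ]
Upper-triangular form:
[ -4   6 ]
[  0  -7 ]
det(A) = (-1)^0 * (-4) * (-7) = 28  (0 row swaps -> sign +1)

det(A) = 28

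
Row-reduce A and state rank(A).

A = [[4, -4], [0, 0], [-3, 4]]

Row reduction:
R3 <- R3 - (-3/4)*R1:  [ 0  1 ]
R2 <-> R3   (pivot in column 2 was zero)
[ 4  -4 ]
[ 0   1 ]
[ 0   0 ]
Row echelon form:
[ 4  -4 ]
[ 0   1 ]
[ 0   0 ]
Nonzero rows / pivot columns: 2

rank(A) = 2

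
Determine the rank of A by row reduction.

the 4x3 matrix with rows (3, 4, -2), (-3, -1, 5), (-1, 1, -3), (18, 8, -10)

rank(A) = 3

Row reduction:
R2 <- R2 - (-1)*R1:  [ 0  3  3 ]
R3 <- R3 - (-1/3)*R1:  [     0    7/3  -11/3 ]
R4 <- R4 - (6)*R1:  [   0  -16    2 ]
R3 <- R3 - (7/9)*R2:  [  0   0  -6 ]
R4 <- R4 - (-16/3)*R2:  [  0   0  18 ]
R4 <- R4 - (-3)*R3:  [ 0  0  0 ]
Row echelon form:
[ 3  4  -2 ]
[ 0  3   3 ]
[ 0  0  -6 ]
[ 0  0   0 ]
Nonzero rows / pivot columns: 3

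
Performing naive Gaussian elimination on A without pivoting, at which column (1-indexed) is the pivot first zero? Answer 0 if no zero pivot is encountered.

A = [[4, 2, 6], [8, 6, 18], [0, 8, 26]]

Naive forward elimination:
R2 <- R2 - (2)*R1:  [ 0  2  6 ]
R3 <- R3 - (4)*R2:  [ 0  0  2 ]
All pivots nonzero; naive elimination completes without hitting a zero pivot.

first zero-pivot column = 0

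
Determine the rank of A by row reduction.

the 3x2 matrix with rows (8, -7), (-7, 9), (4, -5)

rank(A) = 2

Row reduction:
R2 <- R2 - (-7/8)*R1:  [    0  23/8 ]
R3 <- R3 - (1/2)*R1:  [    0  -3/2 ]
R3 <- R3 - (-12/23)*R2:  [ 0  0 ]
Row echelon form:
[ 8    -7 ]
[ 0  23/8 ]
[ 0     0 ]
Nonzero rows / pivot columns: 2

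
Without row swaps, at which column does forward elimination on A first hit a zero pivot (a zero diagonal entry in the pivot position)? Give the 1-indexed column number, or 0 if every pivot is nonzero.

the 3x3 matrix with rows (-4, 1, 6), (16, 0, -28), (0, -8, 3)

first zero-pivot column = 0

Naive forward elimination:
R2 <- R2 - (-4)*R1:  [  0   4  -4 ]
R3 <- R3 - (-2)*R2:  [  0   0  -5 ]
All pivots nonzero; naive elimination completes without hitting a zero pivot.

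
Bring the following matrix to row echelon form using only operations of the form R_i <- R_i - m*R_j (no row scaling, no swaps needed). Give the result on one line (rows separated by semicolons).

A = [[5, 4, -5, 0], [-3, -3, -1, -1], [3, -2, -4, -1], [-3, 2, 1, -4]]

Forward elimination:
R2 <- R2 - (-3/5)*R1:  [    0  -3/5    -4    -1 ]
R3 <- R3 - (3/5)*R1:  [     0  -22/5     -1     -1 ]
R4 <- R4 - (-3/5)*R1:  [    0  22/5    -2    -4 ]
R3 <- R3 - (22/3)*R2:  [    0     0  85/3  19/3 ]
R4 <- R4 - (-22/3)*R2:  [     0      0  -94/3  -34/3 ]
R4 <- R4 - (-94/85)*R3:  [       0        0        0  -368/85 ]
Row echelon form:
[ 5     4    -5        0 ]
[ 0  -3/5    -4       -1 ]
[ 0     0  85/3     19/3 ]
[ 0     0     0  -368/85 ]

REF = [5 4 -5 0; 0 -3/5 -4 -1; 0 0 85/3 19/3; 0 0 0 -368/85]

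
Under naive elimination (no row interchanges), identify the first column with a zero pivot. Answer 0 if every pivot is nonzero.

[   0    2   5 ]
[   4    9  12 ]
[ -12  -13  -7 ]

Naive forward elimination:
Pivot entry (1,1) is zero but row 2 has 4 in column 1 -> naive elimination stops; a row interchange (e.g. R1 <-> R2) would be required here.

first zero-pivot column = 1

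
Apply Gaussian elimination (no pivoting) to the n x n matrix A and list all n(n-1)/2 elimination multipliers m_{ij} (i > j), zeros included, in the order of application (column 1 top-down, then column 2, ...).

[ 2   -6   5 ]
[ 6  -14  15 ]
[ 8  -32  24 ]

multipliers: 3, 4, -2

Forward elimination:
R2 <- R2 - (3)*R1:  [ 0  4  0 ]
R3 <- R3 - (4)*R1:  [  0  -8   4 ]
R3 <- R3 - (-2)*R2:  [ 0  0  4 ]
Multipliers (in order of application): m_{21} = 3, m_{31} = 4, m_{32} = -2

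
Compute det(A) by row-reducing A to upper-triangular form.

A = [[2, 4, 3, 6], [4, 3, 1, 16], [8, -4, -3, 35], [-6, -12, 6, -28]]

det(A) = -250

Forward elimination:
R2 <- R2 - (2)*R1:  [  0  -5  -5   4 ]
R3 <- R3 - (4)*R1:  [   0  -20  -15   11 ]
R4 <- R4 - (-3)*R1:  [   0    0   15  -10 ]
R3 <- R3 - (4)*R2:  [  0   0   5  -5 ]
R4 <- R4 - (3)*R3:  [ 0  0  0  5 ]
Upper-triangular form:
[ 2   4   3   6 ]
[ 0  -5  -5   4 ]
[ 0   0   5  -5 ]
[ 0   0   0   5 ]
det(A) = (-1)^0 * (2) * (-5) * (5) * (5) = -250  (0 row swaps -> sign +1)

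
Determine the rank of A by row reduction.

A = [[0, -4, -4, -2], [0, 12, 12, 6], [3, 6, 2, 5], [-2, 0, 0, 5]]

Row reduction:
R1 <-> R3   (pivot in column 1 was zero)
[  3   6   2   5 ]
[  0  12  12   6 ]
[  0  -4  -4  -2 ]
[ -2   0   0   5 ]
R4 <- R4 - (-2/3)*R1:  [    0     4   4/3  25/3 ]
R3 <- R3 - (-1/3)*R2:  [ 0  0  0  0 ]
R4 <- R4 - (1/3)*R2:  [    0     0  -8/3  19/3 ]
R3 <-> R4   (pivot in column 3 was zero)
[ 3   6     2     5 ]
[ 0  12    12     6 ]
[ 0   0  -8/3  19/3 ]
[ 0   0     0     0 ]
Row echelon form:
[ 3   6     2     5 ]
[ 0  12    12     6 ]
[ 0   0  -8/3  19/3 ]
[ 0   0     0     0 ]
Nonzero rows / pivot columns: 3

rank(A) = 3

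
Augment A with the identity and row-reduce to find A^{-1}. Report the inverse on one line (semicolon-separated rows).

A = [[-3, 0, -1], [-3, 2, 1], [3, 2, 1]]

inverse = [0 -1/6 1/6; 1/2 0 1/2; -1 1/2 -1/2]

Gauss-Jordan on [A | I]:
R1 <- (1/-3)*R1:  [    1     0   1/3  |  -1/3     0     0 ]
R2 <- R2 - (-3)*R1:  [  0   2   2  |  -1   1   0 ]
R3 <- R3 - (3)*R1:  [ 0  2  0  |  1  0  1 ]
R2 <- (1/2)*R2:  [    0     1     1  |  -1/2   1/2     0 ]
R3 <- R3 - (2)*R2:  [  0   0  -2  |   2  -1   1 ]
R3 <- (1/-2)*R3:  [    0     0     1  |    -1   1/2  -1/2 ]
R1 <- R1 - (1/3)*R3:  [    1     0     0  |     0  -1/6   1/6 ]
R2 <- R2 - (1)*R3:  [   0    1    0  |  1/2    0  1/2 ]
Right block of [I | A^{-1}] is the inverse:
[   0  -1/6   1/6 ]
[ 1/2     0   1/2 ]
[  -1   1/2  -1/2 ]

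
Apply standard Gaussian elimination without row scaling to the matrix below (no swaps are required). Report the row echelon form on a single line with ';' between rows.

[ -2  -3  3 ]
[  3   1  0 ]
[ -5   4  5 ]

Forward elimination:
R2 <- R2 - (-3/2)*R1:  [    0  -7/2   9/2 ]
R3 <- R3 - (5/2)*R1:  [    0  23/2  -5/2 ]
R3 <- R3 - (-23/7)*R2:  [    0     0  86/7 ]
Row echelon form:
[ -2    -3     3 ]
[  0  -7/2   9/2 ]
[  0     0  86/7 ]

REF = [-2 -3 3; 0 -7/2 9/2; 0 0 86/7]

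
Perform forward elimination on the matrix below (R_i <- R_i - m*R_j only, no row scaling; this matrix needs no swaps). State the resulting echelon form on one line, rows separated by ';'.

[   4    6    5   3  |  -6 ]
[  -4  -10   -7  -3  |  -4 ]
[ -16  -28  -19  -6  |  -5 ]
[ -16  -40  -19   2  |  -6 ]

Forward elimination:
R2 <- R2 - (-1)*R1:  [   0   -4   -2    0  -10 ]
R3 <- R3 - (-4)*R1:  [   0   -4    1    6  -29 ]
R4 <- R4 - (-4)*R1:  [   0  -16    1   14  -30 ]
R3 <- R3 - (1)*R2:  [   0    0    3    6  -19 ]
R4 <- R4 - (4)*R2:  [  0   0   9  14  10 ]
R4 <- R4 - (3)*R3:  [  0   0   0  -4  67 ]
Row echelon form:
[ 4   6   5   3  |   -6 ]
[ 0  -4  -2   0  |  -10 ]
[ 0   0   3   6  |  -19 ]
[ 0   0   0  -4  |   67 ]

REF = [4 6 5 3 -6; 0 -4 -2 0 -10; 0 0 3 6 -19; 0 0 0 -4 67]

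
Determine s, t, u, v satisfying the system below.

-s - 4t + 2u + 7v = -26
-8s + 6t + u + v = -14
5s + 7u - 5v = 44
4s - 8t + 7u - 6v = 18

(4, 3, 2, -2)

Forward elimination on [A|b]:
R2 <- R2 - (8)*R1:  [   0   38  -15  -55  194 ]
R3 <- R3 - (-5)*R1:  [   0  -20   17   30  -86 ]
R4 <- R4 - (-4)*R1:  [   0  -24   15   22  -86 ]
R3 <- R3 - (-10/19)*R2:  [      0       0  173/19   20/19  306/19 ]
R4 <- R4 - (-12/19)*R2:  [       0        0   105/19  -242/19   694/19 ]
R4 <- R4 - (105/173)*R3:  [         0          0          0  -2314/173   4628/173 ]
Row echelon form:
[ -1  -4       2          7  |       -26 ]
[  0  38     -15        -55  |       194 ]
[  0   0  173/19      20/19  |    306/19 ]
[  0   0       0  -2314/173  |  4628/173 ]
Back-substitution:
v = (4628/173) / (-2314/173) = -2
u = (306/19 - (20/19)*(-2)) / (173/19) = 2
t = (194 - (-15)*(2) - (-55)*(-2)) / 38 = 3
s = (-26 - (-4)*(3) - (2)*(2) - (7)*(-2)) / -1 = 4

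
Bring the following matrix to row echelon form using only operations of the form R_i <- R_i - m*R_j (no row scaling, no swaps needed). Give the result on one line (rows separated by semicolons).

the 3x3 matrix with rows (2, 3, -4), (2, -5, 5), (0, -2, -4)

Forward elimination:
R2 <- R2 - (1)*R1:  [  0  -8   9 ]
R3 <- R3 - (1/4)*R2:  [     0      0  -25/4 ]
Row echelon form:
[ 2   3     -4 ]
[ 0  -8      9 ]
[ 0   0  -25/4 ]

REF = [2 3 -4; 0 -8 9; 0 0 -25/4]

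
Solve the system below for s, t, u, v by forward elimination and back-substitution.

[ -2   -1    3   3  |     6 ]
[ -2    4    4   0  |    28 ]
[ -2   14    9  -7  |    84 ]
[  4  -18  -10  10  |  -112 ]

(-4, 2, 3, -3)

Forward elimination on [A|b]:
R2 <- R2 - (1)*R1:  [  0   5   1  -3  22 ]
R3 <- R3 - (1)*R1:  [   0   15    6  -10   78 ]
R4 <- R4 - (-2)*R1:  [    0   -20    -4    16  -100 ]
R3 <- R3 - (3)*R2:  [  0   0   3  -1  12 ]
R4 <- R4 - (-4)*R2:  [   0    0    0    4  -12 ]
Row echelon form:
[ -2  -1  3   3  |    6 ]
[  0   5  1  -3  |   22 ]
[  0   0  3  -1  |   12 ]
[  0   0  0   4  |  -12 ]
Back-substitution:
v = (-12) / 4 = -3
u = (12 - (-1)*(-3)) / 3 = 3
t = (22 - (1)*(3) - (-3)*(-3)) / 5 = 2
s = (6 - (-1)*(2) - (3)*(3) - (3)*(-3)) / -2 = -4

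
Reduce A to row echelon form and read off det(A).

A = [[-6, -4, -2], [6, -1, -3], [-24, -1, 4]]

det(A) = -90

Forward elimination:
R2 <- R2 - (-1)*R1:  [  0  -5  -5 ]
R3 <- R3 - (4)*R1:  [  0  15  12 ]
R3 <- R3 - (-3)*R2:  [  0   0  -3 ]
Upper-triangular form:
[ -6  -4  -2 ]
[  0  -5  -5 ]
[  0   0  -3 ]
det(A) = (-1)^0 * (-6) * (-5) * (-3) = -90  (0 row swaps -> sign +1)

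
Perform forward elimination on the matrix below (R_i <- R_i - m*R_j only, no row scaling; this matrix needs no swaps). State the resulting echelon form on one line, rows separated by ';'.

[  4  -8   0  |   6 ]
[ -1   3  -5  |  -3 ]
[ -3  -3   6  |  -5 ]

REF = [4 -8 0 6; 0 1 -5 -3/2; 0 0 -39 -14]

Forward elimination:
R2 <- R2 - (-1/4)*R1:  [    0     1    -5  -3/2 ]
R3 <- R3 - (-3/4)*R1:  [    0    -9     6  -1/2 ]
R3 <- R3 - (-9)*R2:  [   0    0  -39  -14 ]
Row echelon form:
[ 4  -8    0  |     6 ]
[ 0   1   -5  |  -3/2 ]
[ 0   0  -39  |   -14 ]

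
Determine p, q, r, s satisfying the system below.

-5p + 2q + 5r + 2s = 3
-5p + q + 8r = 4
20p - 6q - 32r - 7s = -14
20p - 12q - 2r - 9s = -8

Forward elimination on [A|b]:
R2 <- R2 - (1)*R1:  [  0  -1   3  -2   1 ]
R3 <- R3 - (-4)*R1:  [   0    2  -12    1   -2 ]
R4 <- R4 - (-4)*R1:  [  0  -4  18  -1   4 ]
R3 <- R3 - (-2)*R2:  [  0   0  -6  -3   0 ]
R4 <- R4 - (4)*R2:  [ 0  0  6  7  0 ]
R4 <- R4 - (-1)*R3:  [ 0  0  0  4  0 ]
Row echelon form:
[ -5   2   5   2  |  3 ]
[  0  -1   3  -2  |  1 ]
[  0   0  -6  -3  |  0 ]
[  0   0   0   4  |  0 ]
Back-substitution:
s = (0) / 4 = 0
r = (0 - (-3)*(0)) / -6 = 0
q = (1 - (3)*(0) - (-2)*(0)) / -1 = -1
p = (3 - (2)*(-1) - (5)*(0) - (2)*(0)) / -5 = -1

(-1, -1, 0, 0)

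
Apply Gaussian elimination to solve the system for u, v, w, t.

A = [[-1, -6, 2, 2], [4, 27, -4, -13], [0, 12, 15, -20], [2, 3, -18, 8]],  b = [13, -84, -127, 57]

Forward elimination on [A|b]:
R2 <- R2 - (-4)*R1:  [   0    3    4   -5  -32 ]
R4 <- R4 - (-2)*R1:  [   0   -9  -14   12   83 ]
R3 <- R3 - (4)*R2:  [  0   0  -1   0   1 ]
R4 <- R4 - (-3)*R2:  [   0    0   -2   -3  -13 ]
R4 <- R4 - (2)*R3:  [   0    0    0   -3  -15 ]
Row echelon form:
[ -1  -6   2   2  |   13 ]
[  0   3   4  -5  |  -32 ]
[  0   0  -1   0  |    1 ]
[  0   0   0  -3  |  -15 ]
Back-substitution:
t = (-15) / -3 = 5
w = (1) / -1 = -1
v = (-32 - (4)*(-1) - (-5)*(5)) / 3 = -1
u = (13 - (-6)*(-1) - (2)*(-1) - (2)*(5)) / -1 = 1

(1, -1, -1, 5)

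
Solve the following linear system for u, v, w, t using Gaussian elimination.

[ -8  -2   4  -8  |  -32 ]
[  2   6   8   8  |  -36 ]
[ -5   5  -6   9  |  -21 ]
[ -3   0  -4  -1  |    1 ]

(4, -2, -3, -1)

Forward elimination on [A|b]:
R2 <- R2 - (-1/4)*R1:  [    0  11/2     9     6   -44 ]
R3 <- R3 - (5/8)*R1:  [     0   25/4  -17/2     14     -1 ]
R4 <- R4 - (3/8)*R1:  [     0    3/4  -11/2      2     13 ]
R3 <- R3 - (25/22)*R2:  [       0        0  -206/11    79/11       49 ]
R4 <- R4 - (3/22)*R2:  [      0       0  -74/11   13/11      19 ]
R4 <- R4 - (37/103)*R3:  [        0         0         0  -144/103   144/103 ]
Row echelon form:
[ -8    -2        4        -8  |      -32 ]
[  0  11/2        9         6  |      -44 ]
[  0     0  -206/11     79/11  |       49 ]
[  0     0        0  -144/103  |  144/103 ]
Back-substitution:
t = (144/103) / (-144/103) = -1
w = (49 - (79/11)*(-1)) / (-206/11) = -3
v = (-44 - (9)*(-3) - (6)*(-1)) / (11/2) = -2
u = (-32 - (-2)*(-2) - (4)*(-3) - (-8)*(-1)) / -8 = 4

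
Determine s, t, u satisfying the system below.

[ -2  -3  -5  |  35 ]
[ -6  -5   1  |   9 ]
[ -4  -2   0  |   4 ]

(1, -4, -5)

Forward elimination on [A|b]:
R2 <- R2 - (3)*R1:  [   0    4   16  -96 ]
R3 <- R3 - (2)*R1:  [   0    4   10  -66 ]
R3 <- R3 - (1)*R2:  [  0   0  -6  30 ]
Row echelon form:
[ -2  -3  -5  |   35 ]
[  0   4  16  |  -96 ]
[  0   0  -6  |   30 ]
Back-substitution:
u = (30) / -6 = -5
t = (-96 - (16)*(-5)) / 4 = -4
s = (35 - (-3)*(-4) - (-5)*(-5)) / -2 = 1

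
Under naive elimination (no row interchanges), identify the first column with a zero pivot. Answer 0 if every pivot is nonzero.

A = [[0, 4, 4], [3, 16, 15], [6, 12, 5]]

first zero-pivot column = 1

Naive forward elimination:
Pivot entry (1,1) is zero but row 2 has 3 in column 1 -> naive elimination stops; a row interchange (e.g. R1 <-> R2) would be required here.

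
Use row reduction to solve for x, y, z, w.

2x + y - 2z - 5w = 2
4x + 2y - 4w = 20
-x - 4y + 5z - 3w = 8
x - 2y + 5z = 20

Forward elimination on [A|b]:
R2 <- R2 - (2)*R1:  [  0   0   4   6  16 ]
R3 <- R3 - (-1/2)*R1:  [     0   -7/2      4  -11/2      9 ]
R4 <- R4 - (1/2)*R1:  [    0  -5/2     6   5/2    19 ]
R2 <-> R3   (pivot in column 2 was zero)
[ 2     1  -2     -5   2 ]
[ 0  -7/2   4  -11/2   9 ]
[ 0     0   4      6  16 ]
[ 0  -5/2   6    5/2  19 ]
R4 <- R4 - (5/7)*R2:  [    0     0  22/7  45/7  88/7 ]
R4 <- R4 - (11/14)*R3:  [    0     0     0  12/7     0 ]
Row echelon form:
[ 2     1  -2     -5  |   2 ]
[ 0  -7/2   4  -11/2  |   9 ]
[ 0     0   4      6  |  16 ]
[ 0     0   0   12/7  |   0 ]
Back-substitution:
w = (0) / (12/7) = 0
z = (16 - (6)*(0)) / 4 = 4
y = (9 - (4)*(4) - (-11/2)*(0)) / (-7/2) = 2
x = (2 - (1)*(2) - (-2)*(4) - (-5)*(0)) / 2 = 4

(4, 2, 4, 0)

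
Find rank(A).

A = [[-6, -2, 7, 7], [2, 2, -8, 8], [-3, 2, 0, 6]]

rank(A) = 3

Row reduction:
R2 <- R2 - (-1/3)*R1:  [     0    4/3  -17/3   31/3 ]
R3 <- R3 - (1/2)*R1:  [    0     3  -7/2   5/2 ]
R3 <- R3 - (9/4)*R2:  [     0      0   37/4  -83/4 ]
Row echelon form:
[ -6   -2      7      7 ]
[  0  4/3  -17/3   31/3 ]
[  0    0   37/4  -83/4 ]
Nonzero rows / pivot columns: 3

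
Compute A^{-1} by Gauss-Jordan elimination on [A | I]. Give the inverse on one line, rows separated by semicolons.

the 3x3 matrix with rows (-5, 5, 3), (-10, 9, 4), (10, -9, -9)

inverse = [9/5 -18/25 7/25; 2 -3/5 2/5; 0 -1/5 -1/5]

Gauss-Jordan on [A | I]:
R1 <- (1/-5)*R1:  [    1    -1  -3/5  |  -1/5     0     0 ]
R2 <- R2 - (-10)*R1:  [  0  -1  -2  |  -2   1   0 ]
R3 <- R3 - (10)*R1:  [  0   1  -3  |   2   0   1 ]
R2 <- (1/-1)*R2:  [  0   1   2  |   2  -1   0 ]
R1 <- R1 - (-1)*R2:  [   1    0  7/5  |  9/5   -1    0 ]
R3 <- R3 - (1)*R2:  [  0   0  -5  |   0   1   1 ]
R3 <- (1/-5)*R3:  [    0     0     1  |     0  -1/5  -1/5 ]
R1 <- R1 - (7/5)*R3:  [      1       0       0  |     9/5  -18/25    7/25 ]
R2 <- R2 - (2)*R3:  [    0     1     0  |     2  -3/5   2/5 ]
Right block of [I | A^{-1}] is the inverse:
[ 9/5  -18/25  7/25 ]
[   2    -3/5   2/5 ]
[   0    -1/5  -1/5 ]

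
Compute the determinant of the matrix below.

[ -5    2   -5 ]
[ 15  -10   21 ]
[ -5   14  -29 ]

Forward elimination:
R2 <- R2 - (-3)*R1:  [  0  -4   6 ]
R3 <- R3 - (1)*R1:  [   0   12  -24 ]
R3 <- R3 - (-3)*R2:  [  0   0  -6 ]
Upper-triangular form:
[ -5   2  -5 ]
[  0  -4   6 ]
[  0   0  -6 ]
det(A) = (-1)^0 * (-5) * (-4) * (-6) = -120  (0 row swaps -> sign +1)

det(A) = -120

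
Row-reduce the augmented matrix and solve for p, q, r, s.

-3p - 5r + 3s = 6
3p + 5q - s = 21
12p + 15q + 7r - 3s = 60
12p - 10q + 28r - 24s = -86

(-1, 5, 0, 1)

Forward elimination on [A|b]:
R2 <- R2 - (-1)*R1:  [  0   5  -5   2  27 ]
R3 <- R3 - (-4)*R1:  [   0   15  -13    9   84 ]
R4 <- R4 - (-4)*R1:  [   0  -10    8  -12  -62 ]
R3 <- R3 - (3)*R2:  [ 0  0  2  3  3 ]
R4 <- R4 - (-2)*R2:  [  0   0  -2  -8  -8 ]
R4 <- R4 - (-1)*R3:  [  0   0   0  -5  -5 ]
Row echelon form:
[ -3  0  -5   3  |   6 ]
[  0  5  -5   2  |  27 ]
[  0  0   2   3  |   3 ]
[  0  0   0  -5  |  -5 ]
Back-substitution:
s = (-5) / -5 = 1
r = (3 - (3)*(1)) / 2 = 0
q = (27 - (-5)*(0) - (2)*(1)) / 5 = 5
p = (6 - (-5)*(0) - (3)*(1)) / -3 = -1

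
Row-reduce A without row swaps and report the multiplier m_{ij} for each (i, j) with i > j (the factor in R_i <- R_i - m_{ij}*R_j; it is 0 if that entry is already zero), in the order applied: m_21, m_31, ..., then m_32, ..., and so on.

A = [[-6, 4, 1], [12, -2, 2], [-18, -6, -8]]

Forward elimination:
R2 <- R2 - (-2)*R1:  [ 0  6  4 ]
R3 <- R3 - (3)*R1:  [   0  -18  -11 ]
R3 <- R3 - (-3)*R2:  [ 0  0  1 ]
Multipliers (in order of application): m_{21} = -2, m_{31} = 3, m_{32} = -3

multipliers: -2, 3, -3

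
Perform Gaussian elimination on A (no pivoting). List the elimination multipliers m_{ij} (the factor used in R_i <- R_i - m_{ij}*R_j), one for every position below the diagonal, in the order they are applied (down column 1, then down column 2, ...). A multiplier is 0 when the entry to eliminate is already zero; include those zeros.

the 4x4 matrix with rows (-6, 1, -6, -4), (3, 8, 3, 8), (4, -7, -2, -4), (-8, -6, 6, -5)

multipliers: -1/2, -2/3, 4/3, -38/51, -44/51, -7/3

Forward elimination:
R2 <- R2 - (-1/2)*R1:  [    0  17/2     0     6 ]
R3 <- R3 - (-2/3)*R1:  [     0  -19/3     -6  -20/3 ]
R4 <- R4 - (4/3)*R1:  [     0  -22/3     14    1/3 ]
R3 <- R3 - (-38/51)*R2:  [       0        0       -6  -112/51 ]
R4 <- R4 - (-44/51)*R2:  [      0       0      14  281/51 ]
R4 <- R4 - (-7/3)*R3:  [      0       0       0  59/153 ]
Multipliers (in order of application): m_{21} = -1/2, m_{31} = -2/3, m_{41} = 4/3, m_{32} = -38/51, m_{42} = -44/51, m_{43} = -7/3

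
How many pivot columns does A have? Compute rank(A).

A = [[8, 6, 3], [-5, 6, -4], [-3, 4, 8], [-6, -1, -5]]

rank(A) = 3

Row reduction:
R2 <- R2 - (-5/8)*R1:  [     0   39/4  -17/8 ]
R3 <- R3 - (-3/8)*R1:  [    0  25/4  73/8 ]
R4 <- R4 - (-3/4)*R1:  [     0    7/2  -11/4 ]
R3 <- R3 - (25/39)*R2:  [      0       0  409/39 ]
R4 <- R4 - (14/39)*R2:  [       0        0  -155/78 ]
R4 <- R4 - (-155/818)*R3:  [ 0  0  0 ]
Row echelon form:
[ 8     6       3 ]
[ 0  39/4   -17/8 ]
[ 0     0  409/39 ]
[ 0     0       0 ]
Nonzero rows / pivot columns: 3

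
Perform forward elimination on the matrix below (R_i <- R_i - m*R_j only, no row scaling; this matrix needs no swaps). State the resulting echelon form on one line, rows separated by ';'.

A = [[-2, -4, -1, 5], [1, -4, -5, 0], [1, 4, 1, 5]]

REF = [-2 -4 -1 5; 0 -6 -11/2 5/2; 0 0 -4/3 25/3]

Forward elimination:
R2 <- R2 - (-1/2)*R1:  [     0     -6  -11/2    5/2 ]
R3 <- R3 - (-1/2)*R1:  [    0     2   1/2  15/2 ]
R3 <- R3 - (-1/3)*R2:  [    0     0  -4/3  25/3 ]
Row echelon form:
[ -2  -4     -1     5 ]
[  0  -6  -11/2   5/2 ]
[  0   0   -4/3  25/3 ]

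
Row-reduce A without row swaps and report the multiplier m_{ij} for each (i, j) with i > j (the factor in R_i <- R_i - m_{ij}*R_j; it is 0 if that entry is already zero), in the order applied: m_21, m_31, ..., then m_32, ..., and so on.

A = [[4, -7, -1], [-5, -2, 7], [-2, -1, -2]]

Forward elimination:
R2 <- R2 - (-5/4)*R1:  [     0  -43/4   23/4 ]
R3 <- R3 - (-1/2)*R1:  [    0  -9/2  -5/2 ]
R3 <- R3 - (18/43)*R2:  [       0        0  -211/43 ]
Multipliers (in order of application): m_{21} = -5/4, m_{31} = -1/2, m_{32} = 18/43

multipliers: -5/4, -1/2, 18/43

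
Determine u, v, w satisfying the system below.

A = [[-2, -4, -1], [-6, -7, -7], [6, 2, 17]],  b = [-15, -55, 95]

Forward elimination on [A|b]:
R2 <- R2 - (3)*R1:  [   0    5   -4  -10 ]
R3 <- R3 - (-3)*R1:  [   0  -10   14   50 ]
R3 <- R3 - (-2)*R2:  [  0   0   6  30 ]
Row echelon form:
[ -2  -4  -1  |  -15 ]
[  0   5  -4  |  -10 ]
[  0   0   6  |   30 ]
Back-substitution:
w = (30) / 6 = 5
v = (-10 - (-4)*(5)) / 5 = 2
u = (-15 - (-4)*(2) - (-1)*(5)) / -2 = 1

(1, 2, 5)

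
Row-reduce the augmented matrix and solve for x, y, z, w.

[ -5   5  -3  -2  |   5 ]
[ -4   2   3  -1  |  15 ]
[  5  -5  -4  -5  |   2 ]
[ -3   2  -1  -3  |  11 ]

(-2, -1, 2, -3)

Forward elimination on [A|b]:
R2 <- R2 - (4/5)*R1:  [    0    -2  27/5   3/5    11 ]
R3 <- R3 - (-1)*R1:  [  0   0  -7  -7   7 ]
R4 <- R4 - (3/5)*R1:  [    0    -1   4/5  -9/5     8 ]
R4 <- R4 - (1/2)*R2:  [      0       0  -19/10  -21/10     5/2 ]
R4 <- R4 - (19/70)*R3:  [    0     0     0  -1/5   3/5 ]
Row echelon form:
[ -5   5    -3    -2  |    5 ]
[  0  -2  27/5   3/5  |   11 ]
[  0   0    -7    -7  |    7 ]
[  0   0     0  -1/5  |  3/5 ]
Back-substitution:
w = (3/5) / (-1/5) = -3
z = (7 - (-7)*(-3)) / -7 = 2
y = (11 - (27/5)*(2) - (3/5)*(-3)) / -2 = -1
x = (5 - (5)*(-1) - (-3)*(2) - (-2)*(-3)) / -5 = -2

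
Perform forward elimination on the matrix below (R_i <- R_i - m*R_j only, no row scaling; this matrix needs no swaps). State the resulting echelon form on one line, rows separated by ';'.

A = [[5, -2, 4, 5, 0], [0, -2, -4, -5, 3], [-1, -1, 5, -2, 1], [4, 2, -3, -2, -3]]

REF = [5 -2 4 5 0; 0 -2 -4 -5 3; 0 0 43/5 5/2 -11/10; 0 0 0 -955/86 59/86]

Forward elimination:
R3 <- R3 - (-1/5)*R1:  [    0  -7/5  29/5    -1     1 ]
R4 <- R4 - (4/5)*R1:  [     0   18/5  -31/5     -6     -3 ]
R3 <- R3 - (7/10)*R2:  [      0       0    43/5     5/2  -11/10 ]
R4 <- R4 - (-9/5)*R2:  [     0      0  -67/5    -15   12/5 ]
R4 <- R4 - (-67/43)*R3:  [       0        0        0  -955/86    59/86 ]
Row echelon form:
[ 5  -2     4        5       0 ]
[ 0  -2    -4       -5       3 ]
[ 0   0  43/5      5/2  -11/10 ]
[ 0   0     0  -955/86   59/86 ]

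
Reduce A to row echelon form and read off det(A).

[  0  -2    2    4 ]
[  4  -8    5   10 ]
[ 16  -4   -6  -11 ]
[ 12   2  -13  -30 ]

Forward elimination:
R1 <-> R2   (pivot in column 1 was zero)
[  4  -8    5   10 ]
[  0  -2    2    4 ]
[ 16  -4   -6  -11 ]
[ 12   2  -13  -30 ]
R3 <- R3 - (4)*R1:  [   0   28  -26  -51 ]
R4 <- R4 - (3)*R1:  [   0   26  -28  -60 ]
R3 <- R3 - (-14)*R2:  [ 0  0  2  5 ]
R4 <- R4 - (-13)*R2:  [  0   0  -2  -8 ]
R4 <- R4 - (-1)*R3:  [  0   0   0  -3 ]
Upper-triangular form:
[ 4  -8  5  10 ]
[ 0  -2  2   4 ]
[ 0   0  2   5 ]
[ 0   0  0  -3 ]
det(A) = (-1)^1 * (4) * (-2) * (2) * (-3) = -48  (1 row swap -> sign -1)

det(A) = -48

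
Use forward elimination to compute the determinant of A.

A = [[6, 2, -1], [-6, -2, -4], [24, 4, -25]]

Forward elimination:
R2 <- R2 - (-1)*R1:  [  0   0  -5 ]
R3 <- R3 - (4)*R1:  [   0   -4  -21 ]
R2 <-> R3   (pivot in column 2 was zero)
[ 6   2   -1 ]
[ 0  -4  -21 ]
[ 0   0   -5 ]
Upper-triangular form:
[ 6   2   -1 ]
[ 0  -4  -21 ]
[ 0   0   -5 ]
det(A) = (-1)^1 * (6) * (-4) * (-5) = -120  (1 row swap -> sign -1)

det(A) = -120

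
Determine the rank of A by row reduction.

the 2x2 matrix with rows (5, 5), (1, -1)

rank(A) = 2

Row reduction:
R2 <- R2 - (1/5)*R1:  [  0  -2 ]
Row echelon form:
[ 5   5 ]
[ 0  -2 ]
Nonzero rows / pivot columns: 2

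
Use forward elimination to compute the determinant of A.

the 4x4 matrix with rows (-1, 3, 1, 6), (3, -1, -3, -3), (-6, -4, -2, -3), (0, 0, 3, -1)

Forward elimination:
R2 <- R2 - (-3)*R1:  [  0   8   0  15 ]
R3 <- R3 - (6)*R1:  [   0  -22   -8  -39 ]
R3 <- R3 - (-11/4)*R2:  [   0    0   -8  9/4 ]
R4 <- R4 - (-3/8)*R3:  [     0      0      0  -5/32 ]
Upper-triangular form:
[ -1  3   1      6 ]
[  0  8   0     15 ]
[  0  0  -8    9/4 ]
[  0  0   0  -5/32 ]
det(A) = (-1)^0 * (-1) * (8) * (-8) * (-5/32) = -10  (0 row swaps -> sign +1)

det(A) = -10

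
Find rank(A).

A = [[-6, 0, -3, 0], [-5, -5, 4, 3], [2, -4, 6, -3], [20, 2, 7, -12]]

rank(A) = 3

Row reduction:
R2 <- R2 - (5/6)*R1:  [    0    -5  13/2     3 ]
R3 <- R3 - (-1/3)*R1:  [  0  -4   5  -3 ]
R4 <- R4 - (-10/3)*R1:  [   0    2   -3  -12 ]
R3 <- R3 - (4/5)*R2:  [     0      0   -1/5  -27/5 ]
R4 <- R4 - (-2/5)*R2:  [     0      0   -2/5  -54/5 ]
R4 <- R4 - (2)*R3:  [ 0  0  0  0 ]
Row echelon form:
[ -6   0    -3      0 ]
[  0  -5  13/2      3 ]
[  0   0  -1/5  -27/5 ]
[  0   0     0      0 ]
Nonzero rows / pivot columns: 3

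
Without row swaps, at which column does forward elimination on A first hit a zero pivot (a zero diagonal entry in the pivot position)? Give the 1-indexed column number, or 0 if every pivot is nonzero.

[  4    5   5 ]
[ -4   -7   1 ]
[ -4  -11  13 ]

first zero-pivot column = 3

Naive forward elimination:
R2 <- R2 - (-1)*R1:  [  0  -2   6 ]
R3 <- R3 - (-1)*R1:  [  0  -6  18 ]
R3 <- R3 - (3)*R2:  [ 0  0  0 ]
Matrix at this point:
[ 4   5  5 ]
[ 0  -2  6 ]
[ 0   0  0 ]
Pivot entry (3,3) in the last row is zero and there are no rows below to swap with -> zero pivot in column 3 (A is singular).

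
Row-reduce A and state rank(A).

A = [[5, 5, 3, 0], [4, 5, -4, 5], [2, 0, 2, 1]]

rank(A) = 3

Row reduction:
R2 <- R2 - (4/5)*R1:  [     0      1  -32/5      5 ]
R3 <- R3 - (2/5)*R1:  [   0   -2  4/5    1 ]
R3 <- R3 - (-2)*R2:  [   0    0  -12   11 ]
Row echelon form:
[ 5  5      3   0 ]
[ 0  1  -32/5   5 ]
[ 0  0    -12  11 ]
Nonzero rows / pivot columns: 3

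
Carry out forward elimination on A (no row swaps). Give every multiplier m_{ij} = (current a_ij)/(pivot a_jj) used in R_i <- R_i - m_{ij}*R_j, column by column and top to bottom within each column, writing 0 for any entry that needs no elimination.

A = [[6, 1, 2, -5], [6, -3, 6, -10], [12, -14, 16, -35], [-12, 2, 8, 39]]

multipliers: 1, 2, -2, 4, -1, -4

Forward elimination:
R2 <- R2 - (1)*R1:  [  0  -4   4  -5 ]
R3 <- R3 - (2)*R1:  [   0  -16   12  -25 ]
R4 <- R4 - (-2)*R1:  [  0   4  12  29 ]
R3 <- R3 - (4)*R2:  [  0   0  -4  -5 ]
R4 <- R4 - (-1)*R2:  [  0   0  16  24 ]
R4 <- R4 - (-4)*R3:  [ 0  0  0  4 ]
Multipliers (in order of application): m_{21} = 1, m_{31} = 2, m_{41} = -2, m_{32} = 4, m_{42} = -1, m_{43} = -4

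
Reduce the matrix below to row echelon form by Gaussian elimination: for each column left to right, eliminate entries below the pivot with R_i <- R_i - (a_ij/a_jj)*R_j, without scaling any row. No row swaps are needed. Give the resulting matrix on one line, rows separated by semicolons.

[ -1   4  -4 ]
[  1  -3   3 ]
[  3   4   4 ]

REF = [-1 4 -4; 0 1 -1; 0 0 8]

Forward elimination:
R2 <- R2 - (-1)*R1:  [  0   1  -1 ]
R3 <- R3 - (-3)*R1:  [  0  16  -8 ]
R3 <- R3 - (16)*R2:  [ 0  0  8 ]
Row echelon form:
[ -1  4  -4 ]
[  0  1  -1 ]
[  0  0   8 ]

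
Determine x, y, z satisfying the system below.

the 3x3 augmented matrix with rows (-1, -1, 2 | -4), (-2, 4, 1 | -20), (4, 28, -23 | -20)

Forward elimination on [A|b]:
R2 <- R2 - (2)*R1:  [   0    6   -3  -12 ]
R3 <- R3 - (-4)*R1:  [   0   24  -15  -36 ]
R3 <- R3 - (4)*R2:  [  0   0  -3  12 ]
Row echelon form:
[ -1  -1   2  |   -4 ]
[  0   6  -3  |  -12 ]
[  0   0  -3  |   12 ]
Back-substitution:
z = (12) / -3 = -4
y = (-12 - (-3)*(-4)) / 6 = -4
x = (-4 - (-1)*(-4) - (2)*(-4)) / -1 = 0

(0, -4, -4)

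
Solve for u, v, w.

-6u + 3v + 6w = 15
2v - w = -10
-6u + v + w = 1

Forward elimination on [A|b]:
R3 <- R3 - (1)*R1:  [   0   -2   -5  -14 ]
R3 <- R3 - (-1)*R2:  [   0    0   -6  -24 ]
Row echelon form:
[ -6  3   6  |   15 ]
[  0  2  -1  |  -10 ]
[  0  0  -6  |  -24 ]
Back-substitution:
w = (-24) / -6 = 4
v = (-10 - (-1)*(4)) / 2 = -3
u = (15 - (3)*(-3) - (6)*(4)) / -6 = 0

(0, -3, 4)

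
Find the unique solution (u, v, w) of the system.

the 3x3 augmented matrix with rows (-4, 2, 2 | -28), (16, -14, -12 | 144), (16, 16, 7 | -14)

(4, -4, -2)

Forward elimination on [A|b]:
R2 <- R2 - (-4)*R1:  [  0  -6  -4  32 ]
R3 <- R3 - (-4)*R1:  [    0    24    15  -126 ]
R3 <- R3 - (-4)*R2:  [  0   0  -1   2 ]
Row echelon form:
[ -4   2   2  |  -28 ]
[  0  -6  -4  |   32 ]
[  0   0  -1  |    2 ]
Back-substitution:
w = (2) / -1 = -2
v = (32 - (-4)*(-2)) / -6 = -4
u = (-28 - (2)*(-4) - (2)*(-2)) / -4 = 4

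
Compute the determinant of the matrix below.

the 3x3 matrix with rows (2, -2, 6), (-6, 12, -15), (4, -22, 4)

det(A) = 12

Forward elimination:
R2 <- R2 - (-3)*R1:  [ 0  6  3 ]
R3 <- R3 - (2)*R1:  [   0  -18   -8 ]
R3 <- R3 - (-3)*R2:  [ 0  0  1 ]
Upper-triangular form:
[ 2  -2  6 ]
[ 0   6  3 ]
[ 0   0  1 ]
det(A) = (-1)^0 * (2) * (6) * (1) = 12  (0 row swaps -> sign +1)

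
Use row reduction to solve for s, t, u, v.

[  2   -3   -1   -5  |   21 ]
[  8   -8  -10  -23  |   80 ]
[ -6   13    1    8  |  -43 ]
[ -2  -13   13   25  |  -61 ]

Forward elimination on [A|b]:
R2 <- R2 - (4)*R1:  [  0   4  -6  -3  -4 ]
R3 <- R3 - (-3)*R1:  [  0   4  -2  -7  20 ]
R4 <- R4 - (-1)*R1:  [   0  -16   12   20  -40 ]
R3 <- R3 - (1)*R2:  [  0   0   4  -4  24 ]
R4 <- R4 - (-4)*R2:  [   0    0  -12    8  -56 ]
R4 <- R4 - (-3)*R3:  [  0   0   0  -4  16 ]
Row echelon form:
[ 2  -3  -1  -5  |  21 ]
[ 0   4  -6  -3  |  -4 ]
[ 0   0   4  -4  |  24 ]
[ 0   0   0  -4  |  16 ]
Back-substitution:
v = (16) / -4 = -4
u = (24 - (-4)*(-4)) / 4 = 2
t = (-4 - (-6)*(2) - (-3)*(-4)) / 4 = -1
s = (21 - (-3)*(-1) - (-1)*(2) - (-5)*(-4)) / 2 = 0

(0, -1, 2, -4)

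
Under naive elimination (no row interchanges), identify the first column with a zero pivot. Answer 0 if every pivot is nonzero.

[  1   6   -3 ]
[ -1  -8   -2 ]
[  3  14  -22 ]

first zero-pivot column = 0

Naive forward elimination:
R2 <- R2 - (-1)*R1:  [  0  -2  -5 ]
R3 <- R3 - (3)*R1:  [   0   -4  -13 ]
R3 <- R3 - (2)*R2:  [  0   0  -3 ]
All pivots nonzero; naive elimination completes without hitting a zero pivot.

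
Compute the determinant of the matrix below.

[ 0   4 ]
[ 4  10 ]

Forward elimination:
R1 <-> R2   (pivot in column 1 was zero)
[ 4  10 ]
[ 0   4 ]
Upper-triangular form:
[ 4  10 ]
[ 0   4 ]
det(A) = (-1)^1 * (4) * (4) = -16  (1 row swap -> sign -1)

det(A) = -16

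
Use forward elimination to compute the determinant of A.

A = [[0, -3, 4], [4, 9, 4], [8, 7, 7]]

det(A) = -188

Forward elimination:
R1 <-> R2   (pivot in column 1 was zero)
[ 4   9  4 ]
[ 0  -3  4 ]
[ 8   7  7 ]
R3 <- R3 - (2)*R1:  [   0  -11   -1 ]
R3 <- R3 - (11/3)*R2:  [     0      0  -47/3 ]
Upper-triangular form:
[ 4   9      4 ]
[ 0  -3      4 ]
[ 0   0  -47/3 ]
det(A) = (-1)^1 * (4) * (-3) * (-47/3) = -188  (1 row swap -> sign -1)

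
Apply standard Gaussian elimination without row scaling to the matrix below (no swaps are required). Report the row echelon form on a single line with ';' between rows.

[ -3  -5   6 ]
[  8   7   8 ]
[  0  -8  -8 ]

REF = [-3 -5 6; 0 -19/3 24; 0 0 -728/19]

Forward elimination:
R2 <- R2 - (-8/3)*R1:  [     0  -19/3     24 ]
R3 <- R3 - (24/19)*R2:  [       0        0  -728/19 ]
Row echelon form:
[ -3     -5        6 ]
[  0  -19/3       24 ]
[  0      0  -728/19 ]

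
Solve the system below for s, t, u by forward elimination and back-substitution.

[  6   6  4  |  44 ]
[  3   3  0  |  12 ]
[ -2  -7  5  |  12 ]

(3, 1, 5)

Forward elimination on [A|b]:
R2 <- R2 - (1/2)*R1:  [   0    0   -2  -10 ]
R3 <- R3 - (-1/3)*R1:  [    0    -5  19/3  80/3 ]
R2 <-> R3   (pivot in column 2 was zero)
[ 6   6     4    44 ]
[ 0  -5  19/3  80/3 ]
[ 0   0    -2   -10 ]
Row echelon form:
[ 6   6     4  |    44 ]
[ 0  -5  19/3  |  80/3 ]
[ 0   0    -2  |   -10 ]
Back-substitution:
u = (-10) / -2 = 5
t = (80/3 - (19/3)*(5)) / -5 = 1
s = (44 - (6)*(1) - (4)*(5)) / 6 = 3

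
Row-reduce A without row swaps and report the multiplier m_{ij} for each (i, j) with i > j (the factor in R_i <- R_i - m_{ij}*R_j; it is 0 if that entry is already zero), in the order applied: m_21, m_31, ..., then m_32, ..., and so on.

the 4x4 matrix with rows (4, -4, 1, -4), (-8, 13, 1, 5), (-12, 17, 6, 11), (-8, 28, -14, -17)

multipliers: -2, -3, -2, 1, 4, -4

Forward elimination:
R2 <- R2 - (-2)*R1:  [  0   5   3  -3 ]
R3 <- R3 - (-3)*R1:  [  0   5   9  -1 ]
R4 <- R4 - (-2)*R1:  [   0   20  -12  -25 ]
R3 <- R3 - (1)*R2:  [ 0  0  6  2 ]
R4 <- R4 - (4)*R2:  [   0    0  -24  -13 ]
R4 <- R4 - (-4)*R3:  [  0   0   0  -5 ]
Multipliers (in order of application): m_{21} = -2, m_{31} = -3, m_{41} = -2, m_{32} = 1, m_{42} = 4, m_{43} = -4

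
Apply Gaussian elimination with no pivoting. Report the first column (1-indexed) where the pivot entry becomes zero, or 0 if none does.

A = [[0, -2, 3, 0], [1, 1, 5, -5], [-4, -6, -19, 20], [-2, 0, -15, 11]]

Naive forward elimination:
Pivot entry (1,1) is zero but row 2 has 1 in column 1 -> naive elimination stops; a row interchange (e.g. R1 <-> R2) would be required here.

first zero-pivot column = 1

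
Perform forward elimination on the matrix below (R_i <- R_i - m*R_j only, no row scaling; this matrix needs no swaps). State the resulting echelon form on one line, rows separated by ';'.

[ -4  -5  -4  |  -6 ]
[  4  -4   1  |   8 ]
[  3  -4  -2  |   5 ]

REF = [-4 -5 -4 -6; 0 -9 -3 2; 0 0 -29/12 -11/9]

Forward elimination:
R2 <- R2 - (-1)*R1:  [  0  -9  -3   2 ]
R3 <- R3 - (-3/4)*R1:  [     0  -31/4     -5    1/2 ]
R3 <- R3 - (31/36)*R2:  [      0       0  -29/12   -11/9 ]
Row echelon form:
[ -4  -5      -4  |     -6 ]
[  0  -9      -3  |      2 ]
[  0   0  -29/12  |  -11/9 ]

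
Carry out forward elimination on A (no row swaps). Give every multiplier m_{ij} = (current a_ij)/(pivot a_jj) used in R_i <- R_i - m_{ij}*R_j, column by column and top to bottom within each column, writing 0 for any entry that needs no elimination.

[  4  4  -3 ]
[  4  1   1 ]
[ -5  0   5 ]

Forward elimination:
R2 <- R2 - (1)*R1:  [  0  -3   4 ]
R3 <- R3 - (-5/4)*R1:  [   0    5  5/4 ]
R3 <- R3 - (-5/3)*R2:  [     0      0  95/12 ]
Multipliers (in order of application): m_{21} = 1, m_{31} = -5/4, m_{32} = -5/3

multipliers: 1, -5/4, -5/3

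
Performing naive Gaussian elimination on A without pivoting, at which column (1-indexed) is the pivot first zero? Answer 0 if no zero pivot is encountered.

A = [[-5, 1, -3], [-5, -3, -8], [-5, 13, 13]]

Naive forward elimination:
R2 <- R2 - (1)*R1:  [  0  -4  -5 ]
R3 <- R3 - (1)*R1:  [  0  12  16 ]
R3 <- R3 - (-3)*R2:  [ 0  0  1 ]
All pivots nonzero; naive elimination completes without hitting a zero pivot.

first zero-pivot column = 0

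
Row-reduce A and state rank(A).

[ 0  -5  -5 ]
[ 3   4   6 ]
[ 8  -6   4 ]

rank(A) = 3

Row reduction:
R1 <-> R2   (pivot in column 1 was zero)
[ 3   4   6 ]
[ 0  -5  -5 ]
[ 8  -6   4 ]
R3 <- R3 - (8/3)*R1:  [     0  -50/3    -12 ]
R3 <- R3 - (10/3)*R2:  [    0     0  14/3 ]
Row echelon form:
[ 3   4     6 ]
[ 0  -5    -5 ]
[ 0   0  14/3 ]
Nonzero rows / pivot columns: 3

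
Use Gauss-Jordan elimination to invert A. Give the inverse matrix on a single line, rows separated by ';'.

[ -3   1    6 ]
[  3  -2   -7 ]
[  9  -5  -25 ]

inverse = [-1 1/3 -1/3; -4/5 -7/5 1/5; -1/5 2/5 -1/5]

Gauss-Jordan on [A | I]:
R1 <- (1/-3)*R1:  [    1  -1/3    -2  |  -1/3     0     0 ]
R2 <- R2 - (3)*R1:  [  0  -1  -1  |   1   1   0 ]
R3 <- R3 - (9)*R1:  [  0  -2  -7  |   3   0   1 ]
R2 <- (1/-1)*R2:  [  0   1   1  |  -1  -1   0 ]
R1 <- R1 - (-1/3)*R2:  [    1     0  -5/3  |  -2/3  -1/3     0 ]
R3 <- R3 - (-2)*R2:  [  0   0  -5  |   1  -2   1 ]
R3 <- (1/-5)*R3:  [    0     0     1  |  -1/5   2/5  -1/5 ]
R1 <- R1 - (-5/3)*R3:  [    1     0     0  |    -1   1/3  -1/3 ]
R2 <- R2 - (1)*R3:  [    0     1     0  |  -4/5  -7/5   1/5 ]
Right block of [I | A^{-1}] is the inverse:
[   -1   1/3  -1/3 ]
[ -4/5  -7/5   1/5 ]
[ -1/5   2/5  -1/5 ]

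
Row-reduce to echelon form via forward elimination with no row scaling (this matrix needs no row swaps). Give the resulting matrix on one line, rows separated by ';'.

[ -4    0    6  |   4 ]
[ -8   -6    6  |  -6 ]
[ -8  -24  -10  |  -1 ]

REF = [-4 0 6 4; 0 -6 -6 -14; 0 0 2 47]

Forward elimination:
R2 <- R2 - (2)*R1:  [   0   -6   -6  -14 ]
R3 <- R3 - (2)*R1:  [   0  -24  -22   -9 ]
R3 <- R3 - (4)*R2:  [  0   0   2  47 ]
Row echelon form:
[ -4   0   6  |    4 ]
[  0  -6  -6  |  -14 ]
[  0   0   2  |   47 ]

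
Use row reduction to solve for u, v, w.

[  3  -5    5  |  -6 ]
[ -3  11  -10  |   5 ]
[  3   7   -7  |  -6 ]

Forward elimination on [A|b]:
R2 <- R2 - (-1)*R1:  [  0   6  -5  -1 ]
R3 <- R3 - (1)*R1:  [   0   12  -12    0 ]
R3 <- R3 - (2)*R2:  [  0   0  -2   2 ]
Row echelon form:
[ 3  -5   5  |  -6 ]
[ 0   6  -5  |  -1 ]
[ 0   0  -2  |   2 ]
Back-substitution:
w = (2) / -2 = -1
v = (-1 - (-5)*(-1)) / 6 = -1
u = (-6 - (-5)*(-1) - (5)*(-1)) / 3 = -2

(-2, -1, -1)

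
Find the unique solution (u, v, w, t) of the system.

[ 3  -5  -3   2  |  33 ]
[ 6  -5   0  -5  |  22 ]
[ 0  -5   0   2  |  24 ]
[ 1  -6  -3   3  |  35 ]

(2, -4, -1, 2)

Forward elimination on [A|b]:
R2 <- R2 - (2)*R1:  [   0    5    6   -9  -44 ]
R4 <- R4 - (1/3)*R1:  [     0  -13/3     -2    7/3     24 ]
R3 <- R3 - (-1)*R2:  [   0    0    6   -7  -20 ]
R4 <- R4 - (-13/15)*R2:  [       0        0     16/5   -82/15  -212/15 ]
R4 <- R4 - (8/15)*R3:  [      0       0       0  -26/15  -52/15 ]
Row echelon form:
[ 3  -5  -3       2  |      33 ]
[ 0   5   6      -9  |     -44 ]
[ 0   0   6      -7  |     -20 ]
[ 0   0   0  -26/15  |  -52/15 ]
Back-substitution:
t = (-52/15) / (-26/15) = 2
w = (-20 - (-7)*(2)) / 6 = -1
v = (-44 - (6)*(-1) - (-9)*(2)) / 5 = -4
u = (33 - (-5)*(-4) - (-3)*(-1) - (2)*(2)) / 3 = 2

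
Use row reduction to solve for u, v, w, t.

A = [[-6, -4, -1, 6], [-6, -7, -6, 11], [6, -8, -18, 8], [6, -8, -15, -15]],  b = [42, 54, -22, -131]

Forward elimination on [A|b]:
R2 <- R2 - (1)*R1:  [  0  -3  -5   5  12 ]
R3 <- R3 - (-1)*R1:  [   0  -12  -19   14   20 ]
R4 <- R4 - (-1)*R1:  [   0  -12  -16   -9  -89 ]
R3 <- R3 - (4)*R2:  [   0    0    1   -6  -28 ]
R4 <- R4 - (4)*R2:  [    0     0     4   -29  -137 ]
R4 <- R4 - (4)*R3:  [   0    0    0   -5  -25 ]
Row echelon form:
[ -6  -4  -1   6  |   42 ]
[  0  -3  -5   5  |   12 ]
[  0   0   1  -6  |  -28 ]
[  0   0   0  -5  |  -25 ]
Back-substitution:
t = (-25) / -5 = 5
w = (-28 - (-6)*(5)) / 1 = 2
v = (12 - (-5)*(2) - (5)*(5)) / -3 = 1
u = (42 - (-4)*(1) - (-1)*(2) - (6)*(5)) / -6 = -3

(-3, 1, 2, 5)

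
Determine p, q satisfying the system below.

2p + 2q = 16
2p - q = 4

Forward elimination on [A|b]:
R2 <- R2 - (1)*R1:  [   0   -3  -12 ]
Row echelon form:
[ 2   2  |   16 ]
[ 0  -3  |  -12 ]
Back-substitution:
q = (-12) / -3 = 4
p = (16 - (2)*(4)) / 2 = 4

(4, 4)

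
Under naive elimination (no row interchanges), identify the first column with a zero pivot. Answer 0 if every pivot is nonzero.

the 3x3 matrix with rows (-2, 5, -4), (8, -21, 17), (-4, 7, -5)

first zero-pivot column = 3

Naive forward elimination:
R2 <- R2 - (-4)*R1:  [  0  -1   1 ]
R3 <- R3 - (2)*R1:  [  0  -3   3 ]
R3 <- R3 - (3)*R2:  [ 0  0  0 ]
Matrix at this point:
[ -2   5  -4 ]
[  0  -1   1 ]
[  0   0   0 ]
Pivot entry (3,3) in the last row is zero and there are no rows below to swap with -> zero pivot in column 3 (A is singular).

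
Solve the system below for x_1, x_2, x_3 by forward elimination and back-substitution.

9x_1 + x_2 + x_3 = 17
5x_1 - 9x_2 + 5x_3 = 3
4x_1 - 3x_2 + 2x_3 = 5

(1, 3, 5)

Forward elimination on [A|b]:
R2 <- R2 - (5/9)*R1:  [     0  -86/9   40/9  -58/9 ]
R3 <- R3 - (4/9)*R1:  [     0  -31/9   14/9  -23/9 ]
R3 <- R3 - (31/86)*R2:  [      0       0   -2/43  -10/43 ]
Row echelon form:
[ 9      1      1  |      17 ]
[ 0  -86/9   40/9  |   -58/9 ]
[ 0      0  -2/43  |  -10/43 ]
Back-substitution:
x_3 = (-10/43) / (-2/43) = 5
x_2 = (-58/9 - (40/9)*(5)) / (-86/9) = 3
x_1 = (17 - (1)*(3) - (1)*(5)) / 9 = 1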